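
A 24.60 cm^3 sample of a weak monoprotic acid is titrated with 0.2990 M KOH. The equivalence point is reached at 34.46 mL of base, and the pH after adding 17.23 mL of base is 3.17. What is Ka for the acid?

17.23 mL is half of the equivalence volume, so this is the half-equivalence point where [HA] = [A^-].
At half-equivalence pH = pKa, so pKa = 3.17.
Ka = 10^(-3.17) = 6.8 x 10^-4.

6.8 x 10^-4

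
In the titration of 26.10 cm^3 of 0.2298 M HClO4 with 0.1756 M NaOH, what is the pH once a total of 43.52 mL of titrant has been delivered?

12.37

n(acid) = 0.2298 x 0.02610 = 0.005998 mol; n(NaOH) added = 0.1756 x 0.04352 = 0.007642 mol.
Base is in excess by 0.007642 - 0.005998 = 0.001644 mol in a total volume of 0.06962 L.
[OH^-] = 0.001644/0.06962 = 0.02362 M, so pOH = 1.63 and pH = 14.00 - 1.63 = 12.37.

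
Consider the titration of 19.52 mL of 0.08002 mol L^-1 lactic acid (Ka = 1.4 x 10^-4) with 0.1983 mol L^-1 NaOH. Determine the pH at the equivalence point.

8.30

n(HC3H5O3) = 0.08002 x 0.01952 = 0.001562 mol; V(NaOH) at equivalence = 0.001562/0.1983 = 0.007877 L.
At equivalence all the acid is converted to C3H5O3-; total volume = 0.01952 + 0.007877 = 0.02740 L, so [C3H5O3-] = 0.001562/0.02740 = 0.05701 M.
Kb = Kw/Ka = 1.0e-14 / 1.4 x 10^-4 = 7.14e-11.
[OH^-] = sqrt(Kb x [C3H5O3-]) = sqrt(7.14e-11 x 0.05701) = 2.02e-6 M.
pOH = 5.70, so pH = 14.00 - 5.70 = 8.30.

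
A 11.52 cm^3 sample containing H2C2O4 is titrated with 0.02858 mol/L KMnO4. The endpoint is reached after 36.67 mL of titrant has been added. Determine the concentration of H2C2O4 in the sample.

n(KMnO4) = 0.02858 x 0.03667 = 0.001048 mol.
From the balanced equation, 2 mol KMnO4 reacts with 5 mol H2C2O4, so n(H2C2O4) = 0.001048 x 5/2 = 0.002620 mol.
[H2C2O4] = 0.002620 / 0.01152 L = 0.227 M.

0.227 M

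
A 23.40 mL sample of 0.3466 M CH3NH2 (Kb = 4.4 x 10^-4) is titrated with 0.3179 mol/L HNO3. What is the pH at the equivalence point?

n(CH3NH2) = 0.3466 x 0.02340 = 0.008110 mol; V(HNO3) at equivalence = 0.008110/0.3179 = 0.02551 L.
At equivalence the base is fully converted to CH3NH3+; total volume = 0.04891 L, so [CH3NH3+] = 0.008110/0.04891 = 0.1658 M.
Ka(CH3NH3+) = Kw/Kb = 1.0e-14 / 4.4 x 10^-4 = 2.27e-11.
[H^+] = sqrt(Ka x [CH3NH3+]) = sqrt(2.27e-11 x 0.1658) = 1.94e-6 M.
pH = -log(1.94e-6) = 5.71.

5.71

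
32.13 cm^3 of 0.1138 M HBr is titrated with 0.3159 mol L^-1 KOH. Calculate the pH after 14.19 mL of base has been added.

12.25

n(acid) = 0.1138 x 0.03213 = 0.003656 mol; n(KOH) added = 0.3159 x 0.01419 = 0.004483 mol.
Base is in excess by 0.004483 - 0.003656 = 0.0008262 mol in a total volume of 0.04632 L.
[OH^-] = 0.0008262/0.04632 = 0.01784 M, so pOH = 1.75 and pH = 14.00 - 1.75 = 12.25.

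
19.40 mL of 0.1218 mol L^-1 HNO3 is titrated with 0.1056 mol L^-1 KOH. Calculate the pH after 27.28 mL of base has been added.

12.05

n(acid) = 0.1218 x 0.01940 = 0.002363 mol; n(KOH) added = 0.1056 x 0.02728 = 0.002881 mol.
Base is in excess by 0.002881 - 0.002363 = 0.0005178 mol in a total volume of 0.04668 L.
[OH^-] = 0.0005178/0.04668 = 0.01109 M, so pOH = 1.95 and pH = 14.00 - 1.95 = 12.05.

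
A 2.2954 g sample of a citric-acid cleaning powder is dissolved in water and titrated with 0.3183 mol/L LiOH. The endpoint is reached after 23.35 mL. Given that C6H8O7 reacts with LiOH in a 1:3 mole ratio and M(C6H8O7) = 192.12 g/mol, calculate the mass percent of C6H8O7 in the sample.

20.7%

n(LiOH) = 0.3183 x 0.02335 = 0.007432 mol.
n(C6H8O7) = 0.007432 / 3 = 0.002477 mol.
mass of C6H8O7 = 0.002477 x 192.12 = 0.4760 g.
% purity = 0.4760 / 2.2954 x 100 = 20.7%.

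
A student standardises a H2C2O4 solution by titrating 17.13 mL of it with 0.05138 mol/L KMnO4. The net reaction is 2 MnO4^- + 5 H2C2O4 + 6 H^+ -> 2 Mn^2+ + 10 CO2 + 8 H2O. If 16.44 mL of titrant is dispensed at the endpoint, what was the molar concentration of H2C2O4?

0.123 M

n(KMnO4) = 0.05138 x 0.01644 = 0.0008447 mol.
From the balanced equation, 2 mol KMnO4 reacts with 5 mol H2C2O4, so n(H2C2O4) = 0.0008447 x 5/2 = 0.002112 mol.
[H2C2O4] = 0.002112 / 0.01713 L = 0.123 M.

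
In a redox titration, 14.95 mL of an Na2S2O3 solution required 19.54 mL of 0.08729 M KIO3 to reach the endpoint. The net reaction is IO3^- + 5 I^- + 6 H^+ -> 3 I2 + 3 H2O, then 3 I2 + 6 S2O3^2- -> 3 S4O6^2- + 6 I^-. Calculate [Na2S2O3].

0.685 M

n(KIO3) = 0.08729 x 0.01954 = 0.001706 mol.
From the balanced equation, 1 mol KIO3 reacts with 6 mol Na2S2O3, so n(Na2S2O3) = 0.001706 x 6/1 = 0.01023 mol.
[Na2S2O3] = 0.01023 / 0.01495 L = 0.685 M.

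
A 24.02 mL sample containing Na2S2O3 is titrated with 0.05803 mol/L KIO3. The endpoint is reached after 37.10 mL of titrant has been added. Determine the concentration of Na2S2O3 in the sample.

n(KIO3) = 0.05803 x 0.03710 = 0.002153 mol.
From the balanced equation, 1 mol KIO3 reacts with 6 mol Na2S2O3, so n(Na2S2O3) = 0.002153 x 6/1 = 0.01292 mol.
[Na2S2O3] = 0.01292 / 0.02402 L = 0.538 M.

0.538 M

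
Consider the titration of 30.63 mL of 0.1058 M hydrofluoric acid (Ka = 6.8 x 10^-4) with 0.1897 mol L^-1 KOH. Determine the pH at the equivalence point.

n(HF) = 0.1058 x 0.03063 = 0.003241 mol; V(KOH) at equivalence = 0.003241/0.1897 = 0.01708 L.
At equivalence all the acid is converted to F-; total volume = 0.03063 + 0.01708 = 0.04771 L, so [F-] = 0.003241/0.04771 = 0.06792 M.
Kb = Kw/Ka = 1.0e-14 / 6.8 x 10^-4 = 1.47e-11.
[OH^-] = sqrt(Kb x [F-]) = sqrt(1.47e-11 x 0.06792) = 9.99e-7 M.
pOH = 6.00, so pH = 14.00 - 6.00 = 8.00.

8.00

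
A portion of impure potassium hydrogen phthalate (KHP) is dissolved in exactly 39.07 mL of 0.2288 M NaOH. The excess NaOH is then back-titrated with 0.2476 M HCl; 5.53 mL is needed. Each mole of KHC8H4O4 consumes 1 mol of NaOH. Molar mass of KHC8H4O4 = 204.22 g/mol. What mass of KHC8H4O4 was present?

Total n(NaOH) added = 0.2288 x 0.03907 = 0.008939 mol.
n(HCl) used = 0.2476 x 0.005530 = 0.001369 mol, which equals the excess n(NaOH).
So n(NaOH) consumed by the sample = 0.008939 - 0.001369 = 0.007570 mol.
n(KHC8H4O4) = 0.007570 / 1 = 0.007570 mol.
mass = 0.007570 mol x 204.22 g/mol = 1.55 g.

1.55 g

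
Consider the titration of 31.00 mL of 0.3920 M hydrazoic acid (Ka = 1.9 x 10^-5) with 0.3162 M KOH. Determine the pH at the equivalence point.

8.98

n(HN3) = 0.3920 x 0.03100 = 0.01215 mol; V(KOH) at equivalence = 0.01215/0.3162 = 0.03843 L.
At equivalence all the acid is converted to N3-; total volume = 0.03100 + 0.03843 = 0.06943 L, so [N3-] = 0.01215/0.06943 = 0.1750 M.
Kb = Kw/Ka = 1.0e-14 / 1.9 x 10^-5 = 5.26e-10.
[OH^-] = sqrt(Kb x [N3-]) = sqrt(5.26e-10 x 0.1750) = 9.60e-6 M.
pOH = 5.02, so pH = 14.00 - 5.02 = 8.98.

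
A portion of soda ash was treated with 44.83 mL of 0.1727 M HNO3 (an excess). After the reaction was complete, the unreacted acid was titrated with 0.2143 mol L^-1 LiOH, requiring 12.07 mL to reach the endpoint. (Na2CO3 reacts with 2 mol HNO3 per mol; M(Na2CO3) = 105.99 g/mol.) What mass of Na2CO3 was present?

0.273 g

Total n(HNO3) added = 0.1727 x 0.04483 = 0.007742 mol.
n(LiOH) used = 0.2143 x 0.01207 = 0.002587 mol, which equals the excess n(HNO3).
So n(HNO3) consumed by the sample = 0.007742 - 0.002587 = 0.005156 mol.
n(Na2CO3) = 0.005156 / 2 = 0.002578 mol.
mass = 0.002578 mol x 105.99 g/mol = 0.273 g.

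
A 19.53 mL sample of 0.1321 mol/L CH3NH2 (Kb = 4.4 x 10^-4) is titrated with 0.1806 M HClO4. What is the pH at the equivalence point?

n(CH3NH2) = 0.1321 x 0.01953 = 0.002580 mol; V(HClO4) at equivalence = 0.002580/0.1806 = 0.01429 L.
At equivalence the base is fully converted to CH3NH3+; total volume = 0.03382 L, so [CH3NH3+] = 0.002580/0.03382 = 0.07629 M.
Ka(CH3NH3+) = Kw/Kb = 1.0e-14 / 4.4 x 10^-4 = 2.27e-11.
[H^+] = sqrt(Ka x [CH3NH3+]) = sqrt(2.27e-11 x 0.07629) = 1.32e-6 M.
pH = -log(1.32e-6) = 5.88.

5.88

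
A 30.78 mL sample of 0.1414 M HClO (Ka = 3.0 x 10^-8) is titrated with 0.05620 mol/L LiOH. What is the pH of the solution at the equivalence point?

10.06

n(HClO) = 0.1414 x 0.03078 = 0.004352 mol; V(LiOH) at equivalence = 0.004352/0.05620 = 0.07744 L.
At equivalence all the acid is converted to ClO-; total volume = 0.03078 + 0.07744 = 0.1082 L, so [ClO-] = 0.004352/0.1082 = 0.04022 M.
Kb = Kw/Ka = 1.0e-14 / 3.0 x 10^-8 = 3.33e-7.
[OH^-] = sqrt(Kb x [ClO-]) = sqrt(3.33e-7 x 0.04022) = 0.000116 M.
pOH = 3.94, so pH = 14.00 - 3.94 = 10.06.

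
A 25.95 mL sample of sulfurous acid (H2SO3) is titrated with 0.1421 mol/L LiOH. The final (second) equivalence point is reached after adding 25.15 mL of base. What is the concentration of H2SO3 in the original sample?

n(LiOH) = 0.1421 x 0.02515 = 0.003574 mol.
At the final (second) equivalence point, 2 mol OH^- react per mol H2SO3, so n(H2SO3) = 0.003574 / 2 = 0.001787 mol.
[H2SO3] = 0.001787 / 0.02595 L = 0.0689 M.

0.0689 M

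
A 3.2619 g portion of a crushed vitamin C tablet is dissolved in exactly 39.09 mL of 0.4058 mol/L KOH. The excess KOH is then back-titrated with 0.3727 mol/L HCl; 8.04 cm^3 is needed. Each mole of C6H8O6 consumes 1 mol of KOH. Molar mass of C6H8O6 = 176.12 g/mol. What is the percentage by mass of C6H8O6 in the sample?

Total n(KOH) added = 0.4058 x 0.03909 = 0.01586 mol.
n(HCl) used = 0.3727 x 0.008040 = 0.002997 mol, which equals the excess n(KOH).
So n(KOH) consumed by the sample = 0.01586 - 0.002997 = 0.01287 mol.
n(C6H8O6) = 0.01287 / 1 = 0.01287 mol.
mass C6H8O6 = 0.01287 x 176.12 = 2.266 g, so %C6H8O6 = 2.266/3.2619 x 100 = 69.5%.

69.5%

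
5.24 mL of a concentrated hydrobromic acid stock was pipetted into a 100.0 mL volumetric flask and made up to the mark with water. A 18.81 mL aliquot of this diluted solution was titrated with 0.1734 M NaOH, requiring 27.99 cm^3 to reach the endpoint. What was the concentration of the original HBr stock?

4.92 M

n(NaOH) = 0.1734 x 0.02799 = 0.004853 mol.
n(HBr) in the aliquot = 0.004853 mol.
[diluted HBr] = 0.004853 / 0.01881 = 0.2580 M.
Dilution factor = 100.0/5.240 = 19.08, so [stock] = 0.2580 x 19.08 = 4.92 M.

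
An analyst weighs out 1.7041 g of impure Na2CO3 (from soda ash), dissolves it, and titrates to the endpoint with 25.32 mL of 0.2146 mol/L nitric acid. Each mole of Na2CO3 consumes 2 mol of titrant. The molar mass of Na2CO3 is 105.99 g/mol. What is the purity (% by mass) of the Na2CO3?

16.9%

n(HNO3) = 0.2146 x 0.02532 = 0.005434 mol.
n(Na2CO3) = 0.005434 / 2 = 0.002717 mol.
mass of Na2CO3 = 0.002717 x 105.99 = 0.2880 g.
% purity = 0.2880 / 1.7041 x 100 = 16.9%.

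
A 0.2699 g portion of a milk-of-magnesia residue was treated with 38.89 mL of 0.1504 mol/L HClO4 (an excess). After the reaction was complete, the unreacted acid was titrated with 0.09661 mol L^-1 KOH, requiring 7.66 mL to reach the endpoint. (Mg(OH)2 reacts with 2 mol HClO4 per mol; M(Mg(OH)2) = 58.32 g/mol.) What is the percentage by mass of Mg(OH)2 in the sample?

Total n(HClO4) added = 0.1504 x 0.03889 = 0.005849 mol.
n(KOH) used = 0.09661 x 0.007660 = 0.0007400 mol, which equals the excess n(HClO4).
So n(HClO4) consumed by the sample = 0.005849 - 0.0007400 = 0.005109 mol.
n(Mg(OH)2) = 0.005109 / 2 = 0.002555 mol.
mass Mg(OH)2 = 0.002555 x 58.32 = 0.1490 g, so %Mg(OH)2 = 0.1490/0.2699 x 100 = 55.2%.

55.2%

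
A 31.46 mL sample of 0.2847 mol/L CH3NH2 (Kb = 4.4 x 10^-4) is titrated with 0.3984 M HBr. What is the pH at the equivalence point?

n(CH3NH2) = 0.2847 x 0.03146 = 0.008957 mol; V(HBr) at equivalence = 0.008957/0.3984 = 0.02248 L.
At equivalence the base is fully converted to CH3NH3+; total volume = 0.05394 L, so [CH3NH3+] = 0.008957/0.05394 = 0.1660 M.
Ka(CH3NH3+) = Kw/Kb = 1.0e-14 / 4.4 x 10^-4 = 2.27e-11.
[H^+] = sqrt(Ka x [CH3NH3+]) = sqrt(2.27e-11 x 0.1660) = 1.94e-6 M.
pH = -log(1.94e-6) = 5.71.

5.71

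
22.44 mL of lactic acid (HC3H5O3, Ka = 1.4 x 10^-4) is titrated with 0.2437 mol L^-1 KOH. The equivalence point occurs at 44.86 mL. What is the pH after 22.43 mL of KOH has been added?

22.43 mL is exactly half the equivalence volume (44.86/2), i.e. the half-equivalence point.
There, n(HA) = n(A^-), so pH = pKa = -log(1.4 x 10^-4) = 3.85.

3.85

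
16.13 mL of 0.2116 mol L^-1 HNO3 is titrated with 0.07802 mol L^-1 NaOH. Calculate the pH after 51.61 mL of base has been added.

11.96

n(acid) = 0.2116 x 0.01613 = 0.003413 mol; n(NaOH) added = 0.07802 x 0.05161 = 0.004027 mol.
Base is in excess by 0.004027 - 0.003413 = 0.0006135 mol in a total volume of 0.06774 L.
[OH^-] = 0.0006135/0.06774 = 0.009057 M, so pOH = 2.04 and pH = 14.00 - 2.04 = 11.96.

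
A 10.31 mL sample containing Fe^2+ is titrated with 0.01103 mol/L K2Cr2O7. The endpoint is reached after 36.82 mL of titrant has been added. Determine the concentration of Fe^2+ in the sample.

0.236 M

n(K2Cr2O7) = 0.01103 x 0.03682 = 0.0004061 mol.
From the balanced equation, 1 mol K2Cr2O7 reacts with 6 mol Fe^2+, so n(Fe^2+) = 0.0004061 x 6/1 = 0.002437 mol.
[Fe^2+] = 0.002437 / 0.01031 L = 0.236 M.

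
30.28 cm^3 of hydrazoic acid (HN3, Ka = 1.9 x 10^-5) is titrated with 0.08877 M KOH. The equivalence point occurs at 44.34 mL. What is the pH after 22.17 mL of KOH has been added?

4.72

22.17 mL is exactly half the equivalence volume (44.34/2), i.e. the half-equivalence point.
There, n(HA) = n(A^-), so pH = pKa = -log(1.9 x 10^-5) = 4.72.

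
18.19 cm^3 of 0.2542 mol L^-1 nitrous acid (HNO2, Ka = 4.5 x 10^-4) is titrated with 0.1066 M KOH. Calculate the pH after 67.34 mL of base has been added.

12.48

n(acid) = 0.2542 x 0.01819 = 0.004624 mol; n(KOH) added = 0.1066 x 0.06734 = 0.007178 mol.
Base is in excess by 0.007178 - 0.004624 = 0.002555 mol in a total volume of 0.08553 L.
[OH^-] = 0.002555/0.08553 = 0.02987 M, so pOH = 1.52 and pH = 14.00 - 1.52 = 12.48.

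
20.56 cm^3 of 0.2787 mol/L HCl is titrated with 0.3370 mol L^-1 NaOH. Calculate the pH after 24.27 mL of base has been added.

12.74

n(acid) = 0.2787 x 0.02056 = 0.005730 mol; n(NaOH) added = 0.3370 x 0.02427 = 0.008179 mol.
Base is in excess by 0.008179 - 0.005730 = 0.002449 mol in a total volume of 0.04483 L.
[OH^-] = 0.002449/0.04483 = 0.05463 M, so pOH = 1.26 and pH = 14.00 - 1.26 = 12.74.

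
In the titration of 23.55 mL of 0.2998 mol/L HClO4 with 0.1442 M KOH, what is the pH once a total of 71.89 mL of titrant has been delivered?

12.54

n(acid) = 0.2998 x 0.02355 = 0.007060 mol; n(KOH) added = 0.1442 x 0.07189 = 0.01037 mol.
Base is in excess by 0.01037 - 0.007060 = 0.003306 mol in a total volume of 0.09544 L.
[OH^-] = 0.003306/0.09544 = 0.03464 M, so pOH = 1.46 and pH = 14.00 - 1.46 = 12.54.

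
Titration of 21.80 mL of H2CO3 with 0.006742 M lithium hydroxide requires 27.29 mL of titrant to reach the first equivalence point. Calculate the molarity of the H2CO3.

n(LiOH) = 0.006742 x 0.02729 = 0.0001840 mol.
At the first equivalence point, 1 mol OH^- react per mol H2CO3, so n(H2CO3) = 0.0001840 / 1 = 0.0001840 mol.
[H2CO3] = 0.0001840 / 0.02180 L = 0.00844 M.

0.00844 M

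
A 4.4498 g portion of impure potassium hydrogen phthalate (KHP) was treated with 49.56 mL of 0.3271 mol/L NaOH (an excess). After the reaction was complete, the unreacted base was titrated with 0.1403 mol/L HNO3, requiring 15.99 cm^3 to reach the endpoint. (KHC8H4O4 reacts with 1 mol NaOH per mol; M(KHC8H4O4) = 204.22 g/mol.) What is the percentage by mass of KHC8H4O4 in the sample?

64.1%

Total n(NaOH) added = 0.3271 x 0.04956 = 0.01621 mol.
n(HNO3) used = 0.1403 x 0.01599 = 0.002243 mol, which equals the excess n(NaOH).
So n(NaOH) consumed by the sample = 0.01621 - 0.002243 = 0.01397 mol.
n(KHC8H4O4) = 0.01397 / 1 = 0.01397 mol.
mass KHC8H4O4 = 0.01397 x 204.22 = 2.852 g, so %KHC8H4O4 = 2.852/4.4498 x 100 = 64.1%.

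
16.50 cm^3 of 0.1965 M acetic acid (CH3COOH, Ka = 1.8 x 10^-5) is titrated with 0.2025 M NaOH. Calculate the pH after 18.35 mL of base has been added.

n(acid) = 0.1965 x 0.01650 = 0.003242 mol; n(NaOH) added = 0.2025 x 0.01835 = 0.003716 mol.
Base is in excess by 0.003716 - 0.003242 = 0.0004736 mol in a total volume of 0.03485 L.
[OH^-] = 0.0004736/0.03485 = 0.01359 M, so pOH = 1.87 and pH = 14.00 - 1.87 = 12.13.

12.13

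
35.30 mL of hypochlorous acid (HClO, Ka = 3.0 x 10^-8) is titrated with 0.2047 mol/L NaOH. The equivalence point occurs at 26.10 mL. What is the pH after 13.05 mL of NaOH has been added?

13.05 mL is exactly half the equivalence volume (26.10/2), i.e. the half-equivalence point.
There, n(HA) = n(A^-), so pH = pKa = -log(3.0 x 10^-8) = 7.52.

7.52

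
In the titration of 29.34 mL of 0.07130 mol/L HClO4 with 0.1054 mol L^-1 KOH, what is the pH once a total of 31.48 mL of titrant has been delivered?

12.30

n(acid) = 0.07130 x 0.02934 = 0.002092 mol; n(KOH) added = 0.1054 x 0.03148 = 0.003318 mol.
Base is in excess by 0.003318 - 0.002092 = 0.001226 mol in a total volume of 0.06082 L.
[OH^-] = 0.001226/0.06082 = 0.02016 M, so pOH = 1.70 and pH = 14.00 - 1.70 = 12.30.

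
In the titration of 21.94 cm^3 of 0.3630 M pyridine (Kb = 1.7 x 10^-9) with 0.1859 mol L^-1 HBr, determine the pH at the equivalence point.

3.07

n(C5H5N) = 0.3630 x 0.02194 = 0.007964 mol; V(HBr) at equivalence = 0.007964/0.1859 = 0.04284 L.
At equivalence the base is fully converted to C5H5NH+; total volume = 0.06478 L, so [C5H5NH+] = 0.007964/0.06478 = 0.1229 M.
Ka(C5H5NH+) = Kw/Kb = 1.0e-14 / 1.7 x 10^-9 = 5.88e-6.
[H^+] = sqrt(Ka x [C5H5NH+]) = sqrt(5.88e-6 x 0.1229) = 0.000850 M.
pH = -log(0.000850) = 3.07.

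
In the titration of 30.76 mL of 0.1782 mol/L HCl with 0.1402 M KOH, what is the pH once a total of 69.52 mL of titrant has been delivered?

n(acid) = 0.1782 x 0.03076 = 0.005481 mol; n(KOH) added = 0.1402 x 0.06952 = 0.009747 mol.
Base is in excess by 0.009747 - 0.005481 = 0.004265 mol in a total volume of 0.1003 L.
[OH^-] = 0.004265/0.1003 = 0.04253 M, so pOH = 1.37 and pH = 14.00 - 1.37 = 12.63.

12.63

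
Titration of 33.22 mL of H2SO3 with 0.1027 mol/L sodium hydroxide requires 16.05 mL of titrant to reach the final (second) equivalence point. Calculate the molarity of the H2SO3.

0.0248 M

n(NaOH) = 0.1027 x 0.01605 = 0.001648 mol.
At the final (second) equivalence point, 2 mol OH^- react per mol H2SO3, so n(H2SO3) = 0.001648 / 2 = 0.0008242 mol.
[H2SO3] = 0.0008242 / 0.03322 L = 0.0248 M.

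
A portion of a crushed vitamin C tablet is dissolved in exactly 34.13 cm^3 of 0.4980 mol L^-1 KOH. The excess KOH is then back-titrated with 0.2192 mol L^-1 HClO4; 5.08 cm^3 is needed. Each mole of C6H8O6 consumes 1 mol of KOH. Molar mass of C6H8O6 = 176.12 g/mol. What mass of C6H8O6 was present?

2.80 g

Total n(KOH) added = 0.4980 x 0.03413 = 0.01700 mol.
n(HClO4) used = 0.2192 x 0.005080 = 0.001114 mol, which equals the excess n(KOH).
So n(KOH) consumed by the sample = 0.01700 - 0.001114 = 0.01588 mol.
n(C6H8O6) = 0.01588 / 1 = 0.01588 mol.
mass = 0.01588 mol x 176.12 g/mol = 2.80 g.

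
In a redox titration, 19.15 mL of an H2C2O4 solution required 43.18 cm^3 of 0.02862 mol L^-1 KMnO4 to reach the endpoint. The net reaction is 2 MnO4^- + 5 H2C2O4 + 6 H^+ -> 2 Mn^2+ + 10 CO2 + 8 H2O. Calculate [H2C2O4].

n(KMnO4) = 0.02862 x 0.04318 = 0.001236 mol.
From the balanced equation, 2 mol KMnO4 reacts with 5 mol H2C2O4, so n(H2C2O4) = 0.001236 x 5/2 = 0.003090 mol.
[H2C2O4] = 0.003090 / 0.01915 L = 0.161 M.

0.161 M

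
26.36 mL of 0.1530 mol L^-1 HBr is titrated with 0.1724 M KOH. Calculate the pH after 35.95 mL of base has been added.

n(acid) = 0.1530 x 0.02636 = 0.004033 mol; n(KOH) added = 0.1724 x 0.03595 = 0.006198 mol.
Base is in excess by 0.006198 - 0.004033 = 0.002165 mol in a total volume of 0.06231 L.
[OH^-] = 0.002165/0.06231 = 0.03474 M, so pOH = 1.46 and pH = 14.00 - 1.46 = 12.54.

12.54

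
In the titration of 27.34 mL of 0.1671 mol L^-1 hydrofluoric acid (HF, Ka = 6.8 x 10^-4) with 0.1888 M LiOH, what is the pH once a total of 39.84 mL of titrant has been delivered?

n(acid) = 0.1671 x 0.02734 = 0.004569 mol; n(LiOH) added = 0.1888 x 0.03984 = 0.007522 mol.
Base is in excess by 0.007522 - 0.004569 = 0.002953 mol in a total volume of 0.06718 L.
[OH^-] = 0.002953/0.06718 = 0.04396 M, so pOH = 1.36 and pH = 14.00 - 1.36 = 12.64.

12.64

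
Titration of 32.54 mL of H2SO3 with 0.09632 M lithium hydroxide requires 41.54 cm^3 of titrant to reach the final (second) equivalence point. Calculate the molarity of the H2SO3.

0.0615 M

n(LiOH) = 0.09632 x 0.04154 = 0.004001 mol.
At the final (second) equivalence point, 2 mol OH^- react per mol H2SO3, so n(H2SO3) = 0.004001 / 2 = 0.002001 mol.
[H2SO3] = 0.002001 / 0.03254 L = 0.0615 M.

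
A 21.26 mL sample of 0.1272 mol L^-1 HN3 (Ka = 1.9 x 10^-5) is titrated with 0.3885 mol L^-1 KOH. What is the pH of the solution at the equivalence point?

n(HN3) = 0.1272 x 0.02126 = 0.002704 mol; V(KOH) at equivalence = 0.002704/0.3885 = 0.006961 L.
At equivalence all the acid is converted to N3-; total volume = 0.02126 + 0.006961 = 0.02822 L, so [N3-] = 0.002704/0.02822 = 0.09583 M.
Kb = Kw/Ka = 1.0e-14 / 1.9 x 10^-5 = 5.26e-10.
[OH^-] = sqrt(Kb x [N3-]) = sqrt(5.26e-10 x 0.09583) = 7.10e-6 M.
pOH = 5.15, so pH = 14.00 - 5.15 = 8.85.

8.85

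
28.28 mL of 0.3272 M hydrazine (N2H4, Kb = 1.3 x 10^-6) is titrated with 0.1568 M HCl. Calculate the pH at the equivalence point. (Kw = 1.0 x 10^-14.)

n(N2H4) = 0.3272 x 0.02828 = 0.009253 mol; V(HCl) at equivalence = 0.009253/0.1568 = 0.05901 L.
At equivalence the base is fully converted to N2H5+; total volume = 0.08729 L, so [N2H5+] = 0.009253/0.08729 = 0.1060 M.
Ka(N2H5+) = Kw/Kb = 1.0e-14 / 1.3 x 10^-6 = 7.69e-9.
[H^+] = sqrt(Ka x [N2H5+]) = sqrt(7.69e-9 x 0.1060) = 2.86e-5 M.
pH = -log(2.86e-5) = 4.54.

4.54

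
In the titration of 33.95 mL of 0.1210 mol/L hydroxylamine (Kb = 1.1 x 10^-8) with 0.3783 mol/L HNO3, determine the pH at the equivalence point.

n(NH2OH) = 0.1210 x 0.03395 = 0.004108 mol; V(HNO3) at equivalence = 0.004108/0.3783 = 0.01086 L.
At equivalence the base is fully converted to NH3OH+; total volume = 0.04481 L, so [NH3OH+] = 0.004108/0.04481 = 0.09168 M.
Ka(NH3OH+) = Kw/Kb = 1.0e-14 / 1.1 x 10^-8 = 9.09e-7.
[H^+] = sqrt(Ka x [NH3OH+]) = sqrt(9.09e-7 x 0.09168) = 0.000289 M.
pH = -log(0.000289) = 3.54.

3.54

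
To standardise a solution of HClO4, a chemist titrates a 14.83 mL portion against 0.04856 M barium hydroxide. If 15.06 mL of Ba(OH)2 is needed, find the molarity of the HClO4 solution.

0.0986 M

n(Ba(OH)2) delivered = 0.04856 x 0.01506 = 0.0007313 mol.
The reaction is 2 HClO4 + 1 Ba(OH)2, so n(HClO4) = 0.0007313 x 2/1 = 0.001463 mol.
[HClO4] = 0.001463 mol / 0.01483 L = 0.0986 M.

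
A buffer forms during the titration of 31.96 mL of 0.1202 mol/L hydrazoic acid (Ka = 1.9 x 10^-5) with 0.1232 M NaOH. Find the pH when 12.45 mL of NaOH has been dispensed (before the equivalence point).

4.54

Initial n(HN3) = 0.1202 x 0.03196 = 0.003842 mol.
n(NaOH) added = 0.1232 x 0.01245 = 0.001534 mol, converting that many moles of HN3 to N3-.
Remaining n(HN3) = 0.002308 mol; n(N3-) = 0.001534 mol.
By Henderson-Hasselbalch, pH = pKa + log([A^-]/[HA]) = 4.72 + log(0.001534/0.002308) = 4.72 + (-0.18) = 4.54.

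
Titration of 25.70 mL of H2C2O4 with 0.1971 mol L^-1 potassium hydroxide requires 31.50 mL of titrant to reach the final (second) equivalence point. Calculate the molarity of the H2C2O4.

n(KOH) = 0.1971 x 0.03150 = 0.006209 mol.
At the final (second) equivalence point, 2 mol OH^- react per mol H2C2O4, so n(H2C2O4) = 0.006209 / 2 = 0.003104 mol.
[H2C2O4] = 0.003104 / 0.02570 L = 0.121 M.

0.121 M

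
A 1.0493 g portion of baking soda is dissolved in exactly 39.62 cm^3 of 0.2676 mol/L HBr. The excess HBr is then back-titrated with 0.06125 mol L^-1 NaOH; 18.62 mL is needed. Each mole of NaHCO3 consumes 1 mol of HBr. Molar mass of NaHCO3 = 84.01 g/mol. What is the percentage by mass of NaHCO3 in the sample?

Total n(HBr) added = 0.2676 x 0.03962 = 0.01060 mol.
n(NaOH) used = 0.06125 x 0.01862 = 0.001140 mol, which equals the excess n(HBr).
So n(HBr) consumed by the sample = 0.01060 - 0.001140 = 0.009462 mol.
n(NaHCO3) = 0.009462 / 1 = 0.009462 mol.
mass NaHCO3 = 0.009462 x 84.01 = 0.7949 g, so %NaHCO3 = 0.7949/1.0493 x 100 = 75.8%.

75.8%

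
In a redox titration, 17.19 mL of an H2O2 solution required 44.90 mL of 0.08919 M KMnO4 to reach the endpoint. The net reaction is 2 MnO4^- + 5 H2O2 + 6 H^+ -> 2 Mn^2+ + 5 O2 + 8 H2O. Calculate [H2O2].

n(KMnO4) = 0.08919 x 0.04490 = 0.004005 mol.
From the balanced equation, 2 mol KMnO4 reacts with 5 mol H2O2, so n(H2O2) = 0.004005 x 5/2 = 0.01001 mol.
[H2O2] = 0.01001 / 0.01719 L = 0.582 M.

0.582 M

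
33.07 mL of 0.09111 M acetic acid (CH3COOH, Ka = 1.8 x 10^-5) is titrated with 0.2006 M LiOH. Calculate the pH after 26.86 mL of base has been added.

12.60

n(acid) = 0.09111 x 0.03307 = 0.003013 mol; n(LiOH) added = 0.2006 x 0.02686 = 0.005388 mol.
Base is in excess by 0.005388 - 0.003013 = 0.002375 mol in a total volume of 0.05993 L.
[OH^-] = 0.002375/0.05993 = 0.03963 M, so pOH = 1.40 and pH = 14.00 - 1.40 = 12.60.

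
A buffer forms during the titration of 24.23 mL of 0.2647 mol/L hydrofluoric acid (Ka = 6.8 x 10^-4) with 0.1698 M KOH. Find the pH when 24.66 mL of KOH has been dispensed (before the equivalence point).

Initial n(HF) = 0.2647 x 0.02423 = 0.006414 mol.
n(KOH) added = 0.1698 x 0.02466 = 0.004187 mol, converting that many moles of HF to F-.
Remaining n(HF) = 0.002226 mol; n(F-) = 0.004187 mol.
By Henderson-Hasselbalch, pH = pKa + log([A^-]/[HA]) = 3.17 + log(0.004187/0.002226) = 3.17 + (+0.27) = 3.44.

3.44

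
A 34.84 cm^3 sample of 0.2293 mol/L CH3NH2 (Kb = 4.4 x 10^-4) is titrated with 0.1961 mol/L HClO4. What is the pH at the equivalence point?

n(CH3NH2) = 0.2293 x 0.03484 = 0.007989 mol; V(HClO4) at equivalence = 0.007989/0.1961 = 0.04074 L.
At equivalence the base is fully converted to CH3NH3+; total volume = 0.07558 L, so [CH3NH3+] = 0.007989/0.07558 = 0.1057 M.
Ka(CH3NH3+) = Kw/Kb = 1.0e-14 / 4.4 x 10^-4 = 2.27e-11.
[H^+] = sqrt(Ka x [CH3NH3+]) = sqrt(2.27e-11 x 0.1057) = 1.55e-6 M.
pH = -log(1.55e-6) = 5.81.

5.81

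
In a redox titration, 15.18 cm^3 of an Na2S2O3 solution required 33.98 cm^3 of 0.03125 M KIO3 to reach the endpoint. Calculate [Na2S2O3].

0.420 M

n(KIO3) = 0.03125 x 0.03398 = 0.001062 mol.
From the balanced equation, 1 mol KIO3 reacts with 6 mol Na2S2O3, so n(Na2S2O3) = 0.001062 x 6/1 = 0.006371 mol.
[Na2S2O3] = 0.006371 / 0.01518 L = 0.420 M.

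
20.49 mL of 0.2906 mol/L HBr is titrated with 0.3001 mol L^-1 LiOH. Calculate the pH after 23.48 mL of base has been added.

n(acid) = 0.2906 x 0.02049 = 0.005954 mol; n(LiOH) added = 0.3001 x 0.02348 = 0.007046 mol.
Base is in excess by 0.007046 - 0.005954 = 0.001092 mol in a total volume of 0.04397 L.
[OH^-] = 0.001092/0.04397 = 0.02483 M, so pOH = 1.60 and pH = 14.00 - 1.60 = 12.40.

12.40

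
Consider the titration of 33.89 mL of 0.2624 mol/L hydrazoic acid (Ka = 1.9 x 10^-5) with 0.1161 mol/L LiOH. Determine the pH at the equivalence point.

8.81

n(HN3) = 0.2624 x 0.03389 = 0.008893 mol; V(LiOH) at equivalence = 0.008893/0.1161 = 0.07660 L.
At equivalence all the acid is converted to N3-; total volume = 0.03389 + 0.07660 = 0.1105 L, so [N3-] = 0.008893/0.1105 = 0.08049 M.
Kb = Kw/Ka = 1.0e-14 / 1.9 x 10^-5 = 5.26e-10.
[OH^-] = sqrt(Kb x [N3-]) = sqrt(5.26e-10 x 0.08049) = 6.51e-6 M.
pOH = 5.19, so pH = 14.00 - 5.19 = 8.81.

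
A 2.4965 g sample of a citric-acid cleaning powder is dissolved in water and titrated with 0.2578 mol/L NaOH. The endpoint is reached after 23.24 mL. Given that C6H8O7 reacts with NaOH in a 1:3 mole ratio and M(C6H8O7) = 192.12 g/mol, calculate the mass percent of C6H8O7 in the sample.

n(NaOH) = 0.2578 x 0.02324 = 0.005991 mol.
n(C6H8O7) = 0.005991 / 3 = 0.001997 mol.
mass of C6H8O7 = 0.001997 x 192.12 = 0.3837 g.
% purity = 0.3837 / 2.4965 x 100 = 15.4%.

15.4%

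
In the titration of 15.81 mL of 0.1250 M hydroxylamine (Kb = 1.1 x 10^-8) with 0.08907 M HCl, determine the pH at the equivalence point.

3.66

n(NH2OH) = 0.1250 x 0.01581 = 0.001976 mol; V(HCl) at equivalence = 0.001976/0.08907 = 0.02219 L.
At equivalence the base is fully converted to NH3OH+; total volume = 0.03800 L, so [NH3OH+] = 0.001976/0.03800 = 0.05201 M.
Ka(NH3OH+) = Kw/Kb = 1.0e-14 / 1.1 x 10^-8 = 9.09e-7.
[H^+] = sqrt(Ka x [NH3OH+]) = sqrt(9.09e-7 x 0.05201) = 0.000217 M.
pH = -log(0.000217) = 3.66.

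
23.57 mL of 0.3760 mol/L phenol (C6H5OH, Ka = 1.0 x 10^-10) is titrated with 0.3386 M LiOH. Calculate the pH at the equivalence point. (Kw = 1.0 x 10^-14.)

n(C6H5OH) = 0.3760 x 0.02357 = 0.008862 mol; V(LiOH) at equivalence = 0.008862/0.3386 = 0.02617 L.
At equivalence all the acid is converted to C6H5O-; total volume = 0.02357 + 0.02617 = 0.04974 L, so [C6H5O-] = 0.008862/0.04974 = 0.1782 M.
Kb = Kw/Ka = 1.0e-14 / 1.0 x 10^-10 = 0.000100.
[OH^-] = sqrt(Kb x [C6H5O-]) = sqrt(0.000100 x 0.1782) = 0.00422 M.
pOH = 2.37, so pH = 14.00 - 2.37 = 11.63.

11.63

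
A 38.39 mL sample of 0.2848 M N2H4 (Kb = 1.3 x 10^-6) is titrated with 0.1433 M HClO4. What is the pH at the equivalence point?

4.57

n(N2H4) = 0.2848 x 0.03839 = 0.01093 mol; V(HClO4) at equivalence = 0.01093/0.1433 = 0.07630 L.
At equivalence the base is fully converted to N2H5+; total volume = 0.1147 L, so [N2H5+] = 0.01093/0.1147 = 0.09533 M.
Ka(N2H5+) = Kw/Kb = 1.0e-14 / 1.3 x 10^-6 = 7.69e-9.
[H^+] = sqrt(Ka x [N2H5+]) = sqrt(7.69e-9 x 0.09533) = 2.71e-5 M.
pH = -log(2.71e-5) = 4.57.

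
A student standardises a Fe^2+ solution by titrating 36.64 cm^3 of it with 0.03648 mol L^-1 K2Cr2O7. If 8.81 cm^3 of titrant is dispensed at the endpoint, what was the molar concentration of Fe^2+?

n(K2Cr2O7) = 0.03648 x 0.008810 = 0.0003214 mol.
From the balanced equation, 1 mol K2Cr2O7 reacts with 6 mol Fe^2+, so n(Fe^2+) = 0.0003214 x 6/1 = 0.001928 mol.
[Fe^2+] = 0.001928 / 0.03664 L = 0.0526 M.

0.0526 M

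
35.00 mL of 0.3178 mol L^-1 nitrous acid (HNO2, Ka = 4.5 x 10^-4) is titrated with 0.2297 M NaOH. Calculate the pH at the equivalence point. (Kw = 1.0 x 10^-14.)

n(HNO2) = 0.3178 x 0.03500 = 0.01112 mol; V(NaOH) at equivalence = 0.01112/0.2297 = 0.04842 L.
At equivalence all the acid is converted to NO2-; total volume = 0.03500 + 0.04842 = 0.08342 L, so [NO2-] = 0.01112/0.08342 = 0.1333 M.
Kb = Kw/Ka = 1.0e-14 / 4.5 x 10^-4 = 2.22e-11.
[OH^-] = sqrt(Kb x [NO2-]) = sqrt(2.22e-11 x 0.1333) = 1.72e-6 M.
pOH = 5.76, so pH = 14.00 - 5.76 = 8.24.

8.24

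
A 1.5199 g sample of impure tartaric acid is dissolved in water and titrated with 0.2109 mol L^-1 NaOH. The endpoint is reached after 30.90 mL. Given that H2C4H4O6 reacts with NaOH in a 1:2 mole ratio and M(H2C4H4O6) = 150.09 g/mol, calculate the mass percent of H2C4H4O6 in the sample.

32.2%

n(NaOH) = 0.2109 x 0.03090 = 0.006517 mol.
n(H2C4H4O6) = 0.006517 / 2 = 0.003258 mol.
mass of H2C4H4O6 = 0.003258 x 150.09 = 0.4891 g.
% purity = 0.4891 / 1.5199 x 100 = 32.2%.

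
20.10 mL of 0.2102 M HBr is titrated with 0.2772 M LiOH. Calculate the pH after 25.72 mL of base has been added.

12.80

n(acid) = 0.2102 x 0.02010 = 0.004225 mol; n(LiOH) added = 0.2772 x 0.02572 = 0.007130 mol.
Base is in excess by 0.007130 - 0.004225 = 0.002905 mol in a total volume of 0.04582 L.
[OH^-] = 0.002905/0.04582 = 0.06339 M, so pOH = 1.20 and pH = 14.00 - 1.20 = 12.80.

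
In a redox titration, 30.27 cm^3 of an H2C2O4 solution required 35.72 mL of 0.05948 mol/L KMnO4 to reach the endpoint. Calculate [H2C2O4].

n(KMnO4) = 0.05948 x 0.03572 = 0.002125 mol.
From the balanced equation, 2 mol KMnO4 reacts with 5 mol H2C2O4, so n(H2C2O4) = 0.002125 x 5/2 = 0.005312 mol.
[H2C2O4] = 0.005312 / 0.03027 L = 0.175 M.

0.175 M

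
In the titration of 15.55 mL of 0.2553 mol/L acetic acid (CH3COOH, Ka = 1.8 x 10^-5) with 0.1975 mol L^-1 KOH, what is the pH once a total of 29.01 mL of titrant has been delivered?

n(acid) = 0.2553 x 0.01555 = 0.003970 mol; n(KOH) added = 0.1975 x 0.02901 = 0.005729 mol.
Base is in excess by 0.005729 - 0.003970 = 0.001760 mol in a total volume of 0.04456 L.
[OH^-] = 0.001760/0.04456 = 0.03949 M, so pOH = 1.40 and pH = 14.00 - 1.40 = 12.60.

12.60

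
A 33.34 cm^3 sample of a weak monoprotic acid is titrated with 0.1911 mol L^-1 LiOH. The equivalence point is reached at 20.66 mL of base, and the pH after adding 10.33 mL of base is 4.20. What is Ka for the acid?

6.3 x 10^-5

10.33 mL is half of the equivalence volume, so this is the half-equivalence point where [HA] = [A^-].
At half-equivalence pH = pKa, so pKa = 4.20.
Ka = 10^(-4.20) = 6.3 x 10^-5.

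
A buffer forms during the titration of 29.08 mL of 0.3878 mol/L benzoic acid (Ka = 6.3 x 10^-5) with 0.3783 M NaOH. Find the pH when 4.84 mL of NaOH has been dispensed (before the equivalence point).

Initial n(C6H5COOH) = 0.3878 x 0.02908 = 0.01128 mol.
n(NaOH) added = 0.3783 x 0.004840 = 0.001831 mol, converting that many moles of C6H5COOH to C6H5COO-.
Remaining n(C6H5COOH) = 0.009446 mol; n(C6H5COO-) = 0.001831 mol.
By Henderson-Hasselbalch, pH = pKa + log([A^-]/[HA]) = 4.20 + log(0.001831/0.009446) = 4.20 + (-0.71) = 3.49.

3.49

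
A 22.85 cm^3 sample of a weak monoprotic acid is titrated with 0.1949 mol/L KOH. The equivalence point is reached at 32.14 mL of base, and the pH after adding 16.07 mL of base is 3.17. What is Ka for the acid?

16.07 mL is half of the equivalence volume, so this is the half-equivalence point where [HA] = [A^-].
At half-equivalence pH = pKa, so pKa = 3.17.
Ka = 10^(-3.17) = 6.8 x 10^-4.

6.8 x 10^-4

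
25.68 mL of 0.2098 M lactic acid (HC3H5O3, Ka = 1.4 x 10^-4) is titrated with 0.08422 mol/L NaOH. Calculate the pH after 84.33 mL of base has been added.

12.19

n(acid) = 0.2098 x 0.02568 = 0.005388 mol; n(NaOH) added = 0.08422 x 0.08433 = 0.007102 mol.
Base is in excess by 0.007102 - 0.005388 = 0.001715 mol in a total volume of 0.1100 L.
[OH^-] = 0.001715/0.1100 = 0.01559 M, so pOH = 1.81 and pH = 14.00 - 1.81 = 12.19.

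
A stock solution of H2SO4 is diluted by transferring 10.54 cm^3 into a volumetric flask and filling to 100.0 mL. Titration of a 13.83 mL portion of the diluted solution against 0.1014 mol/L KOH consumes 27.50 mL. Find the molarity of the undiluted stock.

n(KOH) = 0.1014 x 0.02750 = 0.002789 mol.
n(H2SO4) in the aliquot = 0.002789 x 1/2 = 0.001394 mol.
[diluted H2SO4] = 0.001394 / 0.01383 = 0.1008 M.
Dilution factor = 100.0/10.54 = 9.488, so [stock] = 0.1008 x 9.488 = 0.956 M.

0.956 M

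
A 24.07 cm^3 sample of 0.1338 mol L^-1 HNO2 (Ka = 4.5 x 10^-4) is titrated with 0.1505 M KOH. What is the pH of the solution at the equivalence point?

n(HNO2) = 0.1338 x 0.02407 = 0.003221 mol; V(KOH) at equivalence = 0.003221/0.1505 = 0.02140 L.
At equivalence all the acid is converted to NO2-; total volume = 0.02407 + 0.02140 = 0.04547 L, so [NO2-] = 0.003221/0.04547 = 0.07083 M.
Kb = Kw/Ka = 1.0e-14 / 4.5 x 10^-4 = 2.22e-11.
[OH^-] = sqrt(Kb x [NO2-]) = sqrt(2.22e-11 x 0.07083) = 1.25e-6 M.
pOH = 5.90, so pH = 14.00 - 5.90 = 8.10.

8.10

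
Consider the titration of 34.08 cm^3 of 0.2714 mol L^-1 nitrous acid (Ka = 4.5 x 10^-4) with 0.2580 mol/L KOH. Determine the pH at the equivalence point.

n(HNO2) = 0.2714 x 0.03408 = 0.009249 mol; V(KOH) at equivalence = 0.009249/0.2580 = 0.03585 L.
At equivalence all the acid is converted to NO2-; total volume = 0.03408 + 0.03585 = 0.06993 L, so [NO2-] = 0.009249/0.06993 = 0.1323 M.
Kb = Kw/Ka = 1.0e-14 / 4.5 x 10^-4 = 2.22e-11.
[OH^-] = sqrt(Kb x [NO2-]) = sqrt(2.22e-11 x 0.1323) = 1.71e-6 M.
pOH = 5.77, so pH = 14.00 - 5.77 = 8.23.

8.23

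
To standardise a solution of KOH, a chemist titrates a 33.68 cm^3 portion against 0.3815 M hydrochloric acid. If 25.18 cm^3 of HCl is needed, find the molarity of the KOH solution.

n(HCl) delivered = 0.3815 x 0.02518 = 0.009606 mol.
For a 1:1 reaction, n(KOH) = 0.009606 mol.
[KOH] = 0.009606 mol / 0.03368 L = 0.285 M.

0.285 M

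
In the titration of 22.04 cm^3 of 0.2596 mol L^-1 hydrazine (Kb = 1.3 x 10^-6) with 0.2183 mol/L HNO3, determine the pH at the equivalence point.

4.52

n(N2H4) = 0.2596 x 0.02204 = 0.005722 mol; V(HNO3) at equivalence = 0.005722/0.2183 = 0.02621 L.
At equivalence the base is fully converted to N2H5+; total volume = 0.04825 L, so [N2H5+] = 0.005722/0.04825 = 0.1186 M.
Ka(N2H5+) = Kw/Kb = 1.0e-14 / 1.3 x 10^-6 = 7.69e-9.
[H^+] = sqrt(Ka x [N2H5+]) = sqrt(7.69e-9 x 0.1186) = 3.02e-5 M.
pH = -log(3.02e-5) = 4.52.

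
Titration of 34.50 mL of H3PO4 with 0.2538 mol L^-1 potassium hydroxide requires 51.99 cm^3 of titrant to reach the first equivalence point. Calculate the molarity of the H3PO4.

0.382 M

n(KOH) = 0.2538 x 0.05199 = 0.01320 mol.
At the first equivalence point, 1 mol OH^- react per mol H3PO4, so n(H3PO4) = 0.01320 / 1 = 0.01320 mol.
[H3PO4] = 0.01320 / 0.03450 L = 0.382 M.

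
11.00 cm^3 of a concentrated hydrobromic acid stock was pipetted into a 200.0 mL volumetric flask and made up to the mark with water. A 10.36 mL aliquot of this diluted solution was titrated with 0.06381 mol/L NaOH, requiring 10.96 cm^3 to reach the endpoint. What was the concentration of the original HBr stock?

1.23 M

n(NaOH) = 0.06381 x 0.01096 = 0.0006994 mol.
n(HBr) in the aliquot = 0.0006994 mol.
[diluted HBr] = 0.0006994 / 0.01036 = 0.06751 M.
Dilution factor = 200.0/11.00 = 18.18, so [stock] = 0.06751 x 18.18 = 1.23 M.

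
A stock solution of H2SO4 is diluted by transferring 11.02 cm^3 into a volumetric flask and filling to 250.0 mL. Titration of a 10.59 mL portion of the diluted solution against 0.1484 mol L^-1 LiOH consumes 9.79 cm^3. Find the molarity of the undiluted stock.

1.56 M

n(LiOH) = 0.1484 x 0.009790 = 0.001453 mol.
n(H2SO4) in the aliquot = 0.001453 x 1/2 = 0.0007264 mol.
[diluted H2SO4] = 0.0007264 / 0.01059 = 0.06859 M.
Dilution factor = 250.0/11.02 = 22.69, so [stock] = 0.06859 x 22.69 = 1.56 M.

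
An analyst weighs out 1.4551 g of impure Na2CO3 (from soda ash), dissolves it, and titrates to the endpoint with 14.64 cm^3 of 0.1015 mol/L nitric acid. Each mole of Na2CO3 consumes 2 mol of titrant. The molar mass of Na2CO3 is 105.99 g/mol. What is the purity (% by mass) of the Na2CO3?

n(HNO3) = 0.1015 x 0.01464 = 0.001486 mol.
n(Na2CO3) = 0.001486 / 2 = 0.0007430 mol.
mass of Na2CO3 = 0.0007430 x 105.99 = 0.07875 g.
% purity = 0.07875 / 1.4551 x 100 = 5.41%.

5.41%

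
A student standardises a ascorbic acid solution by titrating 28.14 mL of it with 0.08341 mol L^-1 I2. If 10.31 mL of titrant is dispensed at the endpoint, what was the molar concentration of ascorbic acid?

0.0306 M

n(I2) = 0.08341 x 0.01031 = 0.0008600 mol.
From the balanced equation, 1 mol I2 reacts with 1 mol ascorbic acid, so n(ascorbic acid) = 0.0008600 x 1/1 = 0.0008600 mol.
[ascorbic acid] = 0.0008600 / 0.02814 L = 0.0306 M.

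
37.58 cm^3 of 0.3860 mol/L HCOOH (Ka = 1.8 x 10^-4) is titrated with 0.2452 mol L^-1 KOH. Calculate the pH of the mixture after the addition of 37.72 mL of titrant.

Initial n(HCOOH) = 0.3860 x 0.03758 = 0.01451 mol.
n(KOH) added = 0.2452 x 0.03772 = 0.009249 mol, converting that many moles of HCOOH to HCOO-.
Remaining n(HCOOH) = 0.005257 mol; n(HCOO-) = 0.009249 mol.
By Henderson-Hasselbalch, pH = pKa + log([A^-]/[HA]) = 3.74 + log(0.009249/0.005257) = 3.74 + (+0.25) = 3.99.

3.99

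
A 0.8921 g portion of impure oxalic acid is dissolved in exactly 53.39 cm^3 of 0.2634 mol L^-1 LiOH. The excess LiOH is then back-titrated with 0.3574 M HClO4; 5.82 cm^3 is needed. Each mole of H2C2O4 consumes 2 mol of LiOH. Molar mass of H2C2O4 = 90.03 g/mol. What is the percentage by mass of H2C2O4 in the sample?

Total n(LiOH) added = 0.2634 x 0.05339 = 0.01406 mol.
n(HClO4) used = 0.3574 x 0.005820 = 0.002080 mol, which equals the excess n(LiOH).
So n(LiOH) consumed by the sample = 0.01406 - 0.002080 = 0.01198 mol.
n(H2C2O4) = 0.01198 / 2 = 0.005991 mol.
mass H2C2O4 = 0.005991 x 90.03 = 0.5394 g, so %H2C2O4 = 0.5394/0.8921 x 100 = 60.5%.

60.5%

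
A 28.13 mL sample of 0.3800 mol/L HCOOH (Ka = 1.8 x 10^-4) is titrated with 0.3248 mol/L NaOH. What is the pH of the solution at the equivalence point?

n(HCOOH) = 0.3800 x 0.02813 = 0.01069 mol; V(NaOH) at equivalence = 0.01069/0.3248 = 0.03291 L.
At equivalence all the acid is converted to HCOO-; total volume = 0.02813 + 0.03291 = 0.06104 L, so [HCOO-] = 0.01069/0.06104 = 0.1751 M.
Kb = Kw/Ka = 1.0e-14 / 1.8 x 10^-4 = 5.56e-11.
[OH^-] = sqrt(Kb x [HCOO-]) = sqrt(5.56e-11 x 0.1751) = 3.12e-6 M.
pOH = 5.51, so pH = 14.00 - 5.51 = 8.49.

8.49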